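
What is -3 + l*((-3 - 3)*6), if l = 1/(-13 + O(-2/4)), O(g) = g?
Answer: -⅓ ≈ -0.33333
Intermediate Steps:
l = -2/27 (l = 1/(-13 - 2/4) = 1/(-13 - 2*¼) = 1/(-13 - ½) = 1/(-27/2) = -2/27 ≈ -0.074074)
-3 + l*((-3 - 3)*6) = -3 - 2*(-3 - 3)*6/27 = -3 - (-4)*6/9 = -3 - 2/27*(-36) = -3 + 8/3 = -⅓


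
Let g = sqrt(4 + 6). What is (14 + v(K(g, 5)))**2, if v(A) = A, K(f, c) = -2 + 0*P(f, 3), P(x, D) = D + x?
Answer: 144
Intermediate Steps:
g = sqrt(10) ≈ 3.1623
K(f, c) = -2 (K(f, c) = -2 + 0*(3 + f) = -2 + 0 = -2)
(14 + v(K(g, 5)))**2 = (14 - 2)**2 = 12**2 = 144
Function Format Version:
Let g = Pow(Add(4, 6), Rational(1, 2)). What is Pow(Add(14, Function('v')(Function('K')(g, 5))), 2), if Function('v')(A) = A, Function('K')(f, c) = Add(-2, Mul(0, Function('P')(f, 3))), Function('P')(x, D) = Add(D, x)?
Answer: 144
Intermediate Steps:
g = Pow(10, Rational(1, 2)) ≈ 3.1623
Function('K')(f, c) = -2 (Function('K')(f, c) = Add(-2, Mul(0, Add(3, f))) = Add(-2, 0) = -2)
Pow(Add(14, Function('v')(Function('K')(g, 5))), 2) = Pow(Add(14, -2), 2) = Pow(12, 2) = 144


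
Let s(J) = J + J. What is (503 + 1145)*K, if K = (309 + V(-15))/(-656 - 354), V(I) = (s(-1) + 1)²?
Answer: -51088/101 ≈ -505.82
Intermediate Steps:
s(J) = 2*J
V(I) = 1 (V(I) = (2*(-1) + 1)² = (-2 + 1)² = (-1)² = 1)
K = -31/101 (K = (309 + 1)/(-656 - 354) = 310/(-1010) = 310*(-1/1010) = -31/101 ≈ -0.30693)
(503 + 1145)*K = (503 + 1145)*(-31/101) = 1648*(-31/101) = -51088/101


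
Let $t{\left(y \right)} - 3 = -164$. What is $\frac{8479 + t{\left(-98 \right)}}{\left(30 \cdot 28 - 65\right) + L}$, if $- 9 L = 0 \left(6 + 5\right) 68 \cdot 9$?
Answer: $\frac{8318}{775} \approx 10.733$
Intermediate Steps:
$t{\left(y \right)} = -161$ ($t{\left(y \right)} = 3 - 164 = -161$)
$L = 0$ ($L = - \frac{0 \left(6 + 5\right) 68 \cdot 9}{9} = - \frac{0 \cdot 11 \cdot 68 \cdot 9}{9} = - \frac{0 \cdot 68 \cdot 9}{9} = - \frac{0 \cdot 9}{9} = \left(- \frac{1}{9}\right) 0 = 0$)
$\frac{8479 + t{\left(-98 \right)}}{\left(30 \cdot 28 - 65\right) + L} = \frac{8479 - 161}{\left(30 \cdot 28 - 65\right) + 0} = \frac{8318}{\left(840 - 65\right) + 0} = \frac{8318}{775 + 0} = \frac{8318}{775}$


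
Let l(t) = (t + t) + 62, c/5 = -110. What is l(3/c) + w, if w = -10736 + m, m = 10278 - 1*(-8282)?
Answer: 2168647/275 ≈ 7886.0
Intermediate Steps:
c = -550 (c = 5*(-110) = -550)
m = 18560 (m = 10278 + 8282 = 18560)
l(t) = 62 + 2*t (l(t) = 2*t + 62 = 62 + 2*t)
w = 7824 (w = -10736 + 18560 = 7824)
l(3/c) + w = (62 + 2*(3/(-550))) + 7824 = (62 + 2*(-1/550*3)) + 7824 = (62 + 2*(-3/550)) + 7824 = (62 - 3/275) + 7824 = 17047/275 + 7824 = 2168647/275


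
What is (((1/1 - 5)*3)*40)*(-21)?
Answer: 10080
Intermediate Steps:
(((1/1 - 5)*3)*40)*(-21) = (((1 - 5)*3)*40)*(-21) = (-4*3*40)*(-21) = -12*40*(-21) = -480*(-21) = 10080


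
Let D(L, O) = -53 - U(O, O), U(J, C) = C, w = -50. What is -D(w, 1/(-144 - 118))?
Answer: 13885/262 ≈ 52.996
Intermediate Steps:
D(L, O) = -53 - O
-D(w, 1/(-144 - 118)) = -(-53 - 1/(-144 - 118)) = -(-53 - 1/(-262)) = -(-53 - 1*(-1/262)) = -(-53 + 1/262) = -1*(-13885/262) = 13885/262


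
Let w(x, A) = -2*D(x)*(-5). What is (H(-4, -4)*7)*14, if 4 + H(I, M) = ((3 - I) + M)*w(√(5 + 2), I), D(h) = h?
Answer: -392 + 2940*√7 ≈ 7386.5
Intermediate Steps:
w(x, A) = 10*x (w(x, A) = -2*x*(-5) = 10*x)
H(I, M) = -4 + 10*√7*(3 + M - I) (H(I, M) = -4 + ((3 - I) + M)*(10*√(5 + 2)) = -4 + (3 + M - I)*(10*√7) = -4 + 10*√7*(3 + M - I))
(H(-4, -4)*7)*14 = ((-4 + 30*√7 - 10*(-4)*√7 + 10*(-4)*√7)*7)*14 = ((-4 + 30*√7 + 40*√7 - 40*√7)*7)*14 = ((-4 + 30*√7)*7)*14 = (-28 + 210*√7)*14 = -392 + 2940*√7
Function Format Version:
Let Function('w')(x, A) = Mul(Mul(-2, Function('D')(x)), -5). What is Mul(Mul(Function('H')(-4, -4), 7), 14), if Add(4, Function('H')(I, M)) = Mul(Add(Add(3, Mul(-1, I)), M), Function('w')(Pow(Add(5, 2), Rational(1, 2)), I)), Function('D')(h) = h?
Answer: Add(-392, Mul(2940, Pow(7, Rational(1, 2)))) ≈ 7386.5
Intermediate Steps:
Function('w')(x, A) = Mul(10, x) (Function('w')(x, A) = Mul(Mul(-2, x), -5) = Mul(10, x))
Function('H')(I, M) = Add(-4, Mul(10, Pow(7, Rational(1, 2)), Add(3, M, Mul(-1, I)))) (Function('H')(I, M) = Add(-4, Mul(Add(Add(3, Mul(-1, I)), M), Mul(10, Pow(Add(5, 2), Rational(1, 2))))) = Add(-4, Mul(Add(3, M, Mul(-1, I)), Mul(10, Pow(7, Rational(1, 2))))) = Add(-4, Mul(10, Pow(7, Rational(1, 2)), Add(3, M, Mul(-1, I)))))
Mul(Mul(Function('H')(-4, -4), 7), 14) = Mul(Mul(Add(-4, Mul(30, Pow(7, Rational(1, 2))), Mul(-10, -4, Pow(7, Rational(1, 2))), Mul(10, -4, Pow(7, Rational(1, 2)))), 7), 14) = Mul(Mul(Add(-4, Mul(30, Pow(7, Rational(1, 2))), Mul(40, Pow(7, Rational(1, 2))), Mul(-40, Pow(7, Rational(1, 2)))), 7), 14) = Mul(Mul(Add(-4, Mul(30, Pow(7, Rational(1, 2)))), 7), 14) = Mul(Add(-28, Mul(210, Pow(7, Rational(1, 2)))), 14) = Add(-392, Mul(2940, Pow(7, Rational(1, 2))))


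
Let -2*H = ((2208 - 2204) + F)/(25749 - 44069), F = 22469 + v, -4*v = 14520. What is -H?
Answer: -18843/36640 ≈ -0.51427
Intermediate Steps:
v = -3630 (v = -¼*14520 = -3630)
F = 18839 (F = 22469 - 3630 = 18839)
H = 18843/36640 (H = -((2208 - 2204) + 18839)/(2*(25749 - 44069)) = -(4 + 18839)/(2*(-18320)) = -18843*(-1)/(2*18320) = -½*(-18843/18320) = 18843/36640 ≈ 0.51427)
-H = -1*18843/36640 = -18843/36640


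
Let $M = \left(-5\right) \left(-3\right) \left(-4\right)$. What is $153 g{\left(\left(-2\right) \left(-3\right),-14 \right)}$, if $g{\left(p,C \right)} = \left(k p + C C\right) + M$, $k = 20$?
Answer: $39168$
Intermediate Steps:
$M = -60$ ($M = 15 \left(-4\right) = -60$)
$g{\left(p,C \right)} = -60 + C^{2} + 20 p$ ($g{\left(p,C \right)} = \left(20 p + C C\right) - 60 = \left(20 p + C^{2}\right) - 60 = \left(C^{2} + 20 p\right) - 60 = -60 + C^{2} + 20 p$)
$153 g{\left(\left(-2\right) \left(-3\right),-14 \right)} = 153 \left(-60 + \left(-14\right)^{2} + 20 \left(\left(-2\right) \left(-3\right)\right)\right) = 153 \left(-60 + 196 + 20 \cdot 6\right) = 153 \left(-60 + 196 + 120\right) = 153 \cdot 256 = 39168$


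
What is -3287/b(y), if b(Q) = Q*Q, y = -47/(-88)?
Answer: -25454528/2209 ≈ -11523.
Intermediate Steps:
y = 47/88 (y = -47*(-1/88) = 47/88 ≈ 0.53409)
b(Q) = Q**2
-3287/b(y) = -3287/((47/88)**2) = -3287/2209/7744 = -3287*7744/2209 = -25454528/2209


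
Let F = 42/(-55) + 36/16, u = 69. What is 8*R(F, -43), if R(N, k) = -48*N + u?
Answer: -1032/55 ≈ -18.764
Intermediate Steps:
F = 327/220 (F = 42*(-1/55) + 36*(1/16) = -42/55 + 9/4 = 327/220 ≈ 1.4864)
R(N, k) = 69 - 48*N (R(N, k) = -48*N + 69 = 69 - 48*N)
8*R(F, -43) = 8*(69 - 48*327/220) = 8*(69 - 3924/55) = 8*(-129/55) = -1032/55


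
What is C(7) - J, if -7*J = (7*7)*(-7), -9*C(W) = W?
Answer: -448/9 ≈ -49.778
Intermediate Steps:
C(W) = -W/9
J = 49 (J = -7*7*(-7)/7 = -7*(-7) = -⅐*(-343) = 49)
C(7) - J = -⅑*7 - 1*49 = -7/9 - 49 = -448/9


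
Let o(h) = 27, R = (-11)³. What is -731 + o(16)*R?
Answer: -36668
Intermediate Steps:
R = -1331
-731 + o(16)*R = -731 + 27*(-1331) = -731 - 35937 = -36668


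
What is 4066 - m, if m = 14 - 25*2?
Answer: 4102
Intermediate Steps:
m = -36 (m = 14 - 50 = -36)
4066 - m = 4066 - 1*(-36) = 4066 + 36 = 4102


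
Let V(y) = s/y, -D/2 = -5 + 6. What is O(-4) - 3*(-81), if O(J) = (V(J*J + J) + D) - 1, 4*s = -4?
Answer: 2879/12 ≈ 239.92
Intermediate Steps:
s = -1 (s = (¼)*(-4) = -1)
D = -2 (D = -2*(-5 + 6) = -2*1 = -2)
V(y) = -1/y
O(J) = -3 - 1/(J + J²) (O(J) = (-1/(J*J + J) - 2) - 1 = (-1/(J² + J) - 2) - 1 = (-1/(J + J²) - 2) - 1 = (-2 - 1/(J + J²)) - 1 = -3 - 1/(J + J²))
O(-4) - 3*(-81) = (-1 - 3*(-4)*(1 - 4))/((-4)*(1 - 4)) - 3*(-81) = -¼*(-1 - 3*(-4)*(-3))/(-3) + 243 = -¼*(-⅓)*(-1 - 36) + 243 = -¼*(-⅓)*(-37) + 243 = -37/12 + 243 = 2879/12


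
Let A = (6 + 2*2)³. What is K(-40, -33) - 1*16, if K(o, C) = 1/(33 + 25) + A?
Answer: 57073/58 ≈ 984.02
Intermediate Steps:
A = 1000 (A = (6 + 4)³ = 10³ = 1000)
K(o, C) = 58001/58 (K(o, C) = 1/(33 + 25) + 1000 = 1/58 + 1000 = 58001/58)
K(-40, -33) - 1*16 = 58001/58 - 1*16 = 58001/58 - 16 = 57073/58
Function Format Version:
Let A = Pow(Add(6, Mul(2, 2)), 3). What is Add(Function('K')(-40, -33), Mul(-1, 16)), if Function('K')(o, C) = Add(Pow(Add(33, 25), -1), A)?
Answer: Rational(57073, 58) ≈ 984.02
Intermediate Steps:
A = 1000 (A = Pow(Add(6, 4), 3) = Pow(10, 3) = 1000)
Function('K')(o, C) = Rational(58001, 58) (Function('K')(o, C) = Add(Pow(Add(33, 25), -1), 1000) = Add(Pow(58, -1), 1000) = Add(Rational(1, 58), 1000) = Rational(58001, 58))
Add(Function('K')(-40, -33), Mul(-1, 16)) = Add(Rational(58001, 58), Mul(-1, 16)) = Add(Rational(58001, 58), -16) = Rational(57073, 58)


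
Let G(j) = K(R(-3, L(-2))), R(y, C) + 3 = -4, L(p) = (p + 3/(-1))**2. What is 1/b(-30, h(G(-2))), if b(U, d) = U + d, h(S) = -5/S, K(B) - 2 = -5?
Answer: -3/85 ≈ -0.035294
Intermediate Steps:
L(p) = (-3 + p)**2 (L(p) = (p + 3*(-1))**2 = (p - 3)**2 = (-3 + p)**2)
R(y, C) = -7 (R(y, C) = -3 - 4 = -7)
K(B) = -3 (K(B) = 2 - 5 = -3)
G(j) = -3
1/b(-30, h(G(-2))) = 1/(-30 - 5/(-3)) = 1/(-30 - 5*(-1/3)) = 1/(-30 + 5/3) = 1/(-85/3) = -3/85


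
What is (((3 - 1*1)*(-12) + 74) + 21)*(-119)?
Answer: -8449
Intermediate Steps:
(((3 - 1*1)*(-12) + 74) + 21)*(-119) = (((3 - 1)*(-12) + 74) + 21)*(-119) = ((2*(-12) + 74) + 21)*(-119) = ((-24 + 74) + 21)*(-119) = (50 + 21)*(-119) = 71*(-119) = -8449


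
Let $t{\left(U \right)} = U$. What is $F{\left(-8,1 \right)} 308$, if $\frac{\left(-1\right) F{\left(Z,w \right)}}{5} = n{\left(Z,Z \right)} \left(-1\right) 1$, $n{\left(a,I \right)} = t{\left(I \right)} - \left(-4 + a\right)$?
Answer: $6160$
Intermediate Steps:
$n{\left(a,I \right)} = 4 + I - a$ ($n{\left(a,I \right)} = I - \left(-4 + a\right) = 4 + I - a$)
$F{\left(Z,w \right)} = 20$ ($F{\left(Z,w \right)} = - 5 \left(4 + Z - Z\right) \left(-1\right) 1 = - 5 \cdot 4 \left(-1\right) 1 = - 5 \left(\left(-4\right) 1\right) = \left(-5\right) \left(-4\right) = 20$)
$F{\left(-8,1 \right)} 308 = 20 \cdot 308 = 6160$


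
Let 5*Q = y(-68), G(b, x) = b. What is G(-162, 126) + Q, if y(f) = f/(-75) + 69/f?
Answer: -4131551/25500 ≈ -162.02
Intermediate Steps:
y(f) = 69/f - f/75 (y(f) = f*(-1/75) + 69/f = -f/75 + 69/f = 69/f - f/75)
Q = -551/25500 (Q = (69/(-68) - 1/75*(-68))/5 = (69*(-1/68) + 68/75)/5 = (-69/68 + 68/75)/5 = (1/5)*(-551/5100) = -551/25500 ≈ -0.021608)
G(-162, 126) + Q = -162 - 551/25500 = -4131551/25500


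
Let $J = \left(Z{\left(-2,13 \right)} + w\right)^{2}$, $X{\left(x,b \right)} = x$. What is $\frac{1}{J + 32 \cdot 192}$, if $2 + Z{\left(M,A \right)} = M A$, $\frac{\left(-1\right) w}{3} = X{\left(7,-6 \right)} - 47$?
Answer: $\frac{1}{14608} \approx 6.8456 \cdot 10^{-5}$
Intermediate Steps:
$w = 120$ ($w = - 3 \left(7 - 47\right) = \left(-3\right) \left(-40\right) = 120$)
$Z{\left(M,A \right)} = -2 + A M$ ($Z{\left(M,A \right)} = -2 + M A = -2 + A M$)
$J = 8464$ ($J = \left(\left(-2 + 13 \left(-2\right)\right) + 120\right)^{2} = \left(\left(-2 - 26\right) + 120\right)^{2} = \left(-28 + 120\right)^{2} = 92^{2} = 8464$)
$\frac{1}{J + 32 \cdot 192} = \frac{1}{8464 + 32 \cdot 192} = \frac{1}{8464 + 6144} = \frac{1}{14608}$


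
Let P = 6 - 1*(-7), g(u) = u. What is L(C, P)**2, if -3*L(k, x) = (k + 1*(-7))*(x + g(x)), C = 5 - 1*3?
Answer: 16900/9 ≈ 1877.8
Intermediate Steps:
P = 13 (P = 6 + 7 = 13)
C = 2 (C = 5 - 3 = 2)
L(k, x) = -2*x*(-7 + k)/3 (L(k, x) = -(k + 1*(-7))*(x + x)/3 = -(k - 7)*2*x/3 = -(-7 + k)*2*x/3 = -2*x*(-7 + k)/3)
L(C, P)**2 = ((2/3)*13*(7 - 1*2))**2 = ((2/3)*13*(7 - 2))**2 = ((2/3)*13*5)**2 = (130/3)**2 = 16900/9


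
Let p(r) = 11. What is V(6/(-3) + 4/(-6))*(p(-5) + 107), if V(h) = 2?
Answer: 236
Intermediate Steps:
V(6/(-3) + 4/(-6))*(p(-5) + 107) = 2*(11 + 107) = 2*118 = 236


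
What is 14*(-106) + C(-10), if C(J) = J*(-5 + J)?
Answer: -1334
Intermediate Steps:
14*(-106) + C(-10) = 14*(-106) - 10*(-5 - 10) = -1484 - 10*(-15) = -1484 + 150 = -1334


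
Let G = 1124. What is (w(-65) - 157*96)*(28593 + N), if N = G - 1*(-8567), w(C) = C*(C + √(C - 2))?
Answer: -415266548 - 2488460*I*√67 ≈ -4.1527e+8 - 2.0369e+7*I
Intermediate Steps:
w(C) = C*(C + √(-2 + C))
N = 9691 (N = 1124 - 1*(-8567) = 1124 + 8567 = 9691)
(w(-65) - 157*96)*(28593 + N) = (-65*(-65 + √(-2 - 65)) - 157*96)*(28593 + 9691) = (-65*(-65 + √(-67)) - 15072)*38284 = (-65*(-65 + I*√67) - 15072)*38284 = ((4225 - 65*I*√67) - 15072)*38284 = (-10847 - 65*I*√67)*38284 = -415266548 - 2488460*I*√67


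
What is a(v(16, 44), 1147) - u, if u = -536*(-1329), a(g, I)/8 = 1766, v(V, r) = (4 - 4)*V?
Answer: -698216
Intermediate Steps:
v(V, r) = 0 (v(V, r) = 0*V = 0)
a(g, I) = 14128 (a(g, I) = 8*1766 = 14128)
u = 712344
a(v(16, 44), 1147) - u = 14128 - 1*712344 = 14128 - 712344 = -698216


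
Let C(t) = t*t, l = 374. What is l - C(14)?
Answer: 178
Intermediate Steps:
C(t) = t**2
l - C(14) = 374 - 1*14**2 = 374 - 1*196 = 374 - 196 = 178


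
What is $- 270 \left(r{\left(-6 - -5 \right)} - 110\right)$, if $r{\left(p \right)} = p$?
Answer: $29970$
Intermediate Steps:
$- 270 \left(r{\left(-6 - -5 \right)} - 110\right) = - 270 \left(\left(-6 - -5\right) - 110\right) = - 270 \left(\left(-6 + 5\right) - 110\right) = - 270 \left(-1 - 110\right) = \left(-270\right) \left(-111\right) = 29970$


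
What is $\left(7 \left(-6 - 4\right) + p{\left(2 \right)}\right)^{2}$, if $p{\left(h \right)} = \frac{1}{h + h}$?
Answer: $\frac{77841}{16} \approx 4865.1$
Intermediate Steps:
$p{\left(h \right)} = \frac{1}{2 h}$
$\left(7 \left(-6 - 4\right) + p{\left(2 \right)}\right)^{2} = \left(7 \left(-6 - 4\right) + \frac{1}{2 \cdot 2}\right)^{2} = \left(7 \left(-10\right) + \frac{1}{2} \cdot \frac{1}{2}\right)^{2} = \left(-70 + \frac{1}{4}\right)^{2} = \left(- \frac{279}{4}\right)^{2} = \frac{77841}{16}$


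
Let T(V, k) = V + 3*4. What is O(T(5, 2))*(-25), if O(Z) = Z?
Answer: -425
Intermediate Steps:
T(V, k) = 12 + V (T(V, k) = V + 12 = 12 + V)
O(T(5, 2))*(-25) = (12 + 5)*(-25) = 17*(-25) = -425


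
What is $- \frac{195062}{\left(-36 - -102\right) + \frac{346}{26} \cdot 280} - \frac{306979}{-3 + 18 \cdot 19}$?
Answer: $- \frac{7996544488}{8356011} \approx -956.98$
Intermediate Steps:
$- \frac{195062}{\left(-36 - -102\right) + \frac{346}{26} \cdot 280} - \frac{306979}{-3 + 18 \cdot 19} = - \frac{195062}{\left(-36 + 102\right) + 346 \cdot \frac{1}{26} \cdot 280} - \frac{306979}{-3 + 342} = - \frac{195062}{66 + \frac{173}{13} \cdot 280} - \frac{306979}{339} = - \frac{195062}{66 + \frac{48440}{13}} - \frac{306979}{339} = - \frac{195062}{\frac{49298}{13}} - \frac{306979}{339} = \left(-195062\right) \frac{13}{49298} - \frac{306979}{339} = - \frac{1267903}{24649} - \frac{306979}{339} = - \frac{7996544488}{8356011}$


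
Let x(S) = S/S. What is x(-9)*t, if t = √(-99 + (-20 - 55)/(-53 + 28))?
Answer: 4*I*√6 ≈ 9.798*I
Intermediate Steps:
x(S) = 1
t = 4*I*√6 (t = √(-99 - 75/(-25)) = √(-99 - 75*(-1/25)) = √(-99 + 3) = √(-96) = 4*I*√6 ≈ 9.798*I)
x(-9)*t = 1*(4*I*√6) = 4*I*√6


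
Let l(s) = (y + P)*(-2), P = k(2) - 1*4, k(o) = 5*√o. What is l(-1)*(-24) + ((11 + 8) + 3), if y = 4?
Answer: 22 + 240*√2 ≈ 361.41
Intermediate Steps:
P = -4 + 5*√2 (P = 5*√2 - 1*4 = 5*√2 - 4 = -4 + 5*√2 ≈ 3.0711)
l(s) = -10*√2 (l(s) = (4 + (-4 + 5*√2))*(-2) = (5*√2)*(-2) = -10*√2)
l(-1)*(-24) + ((11 + 8) + 3) = -10*√2*(-24) + ((11 + 8) + 3) = 240*√2 + (19 + 3) = 240*√2 + 22 = 22 + 240*√2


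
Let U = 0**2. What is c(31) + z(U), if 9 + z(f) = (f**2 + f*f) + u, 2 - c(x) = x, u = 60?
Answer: 22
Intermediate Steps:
c(x) = 2 - x
U = 0
z(f) = 51 + 2*f**2 (z(f) = -9 + ((f**2 + f*f) + 60) = -9 + ((f**2 + f**2) + 60) = -9 + (2*f**2 + 60) = -9 + (60 + 2*f**2) = 51 + 2*f**2)
c(31) + z(U) = (2 - 1*31) + (51 + 2*0**2) = (2 - 31) + (51 + 2*0) = -29 + (51 + 0) = -29 + 51 = 22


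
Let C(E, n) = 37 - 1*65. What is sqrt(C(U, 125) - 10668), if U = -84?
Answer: 2*I*sqrt(2674) ≈ 103.42*I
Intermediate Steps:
C(E, n) = -28 (C(E, n) = 37 - 65 = -28)
sqrt(C(U, 125) - 10668) = sqrt(-28 - 10668) = sqrt(-10696) = 2*I*sqrt(2674)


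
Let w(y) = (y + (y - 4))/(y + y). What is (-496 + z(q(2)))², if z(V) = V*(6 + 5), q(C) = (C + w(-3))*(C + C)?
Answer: 1008016/9 ≈ 1.1200e+5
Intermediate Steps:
w(y) = (-4 + 2*y)/(2*y) (w(y) = (y + (-4 + y))/((2*y)) = (-4 + 2*y)*(1/(2*y)) = (-4 + 2*y)/(2*y))
q(C) = 2*C*(5/3 + C) (q(C) = (C + (-2 - 3)/(-3))*(C + C) = (C - ⅓*(-5))*(2*C) = (C + 5/3)*(2*C) = (5/3 + C)*(2*C) = 2*C*(5/3 + C))
z(V) = 11*V (z(V) = V*11 = 11*V)
(-496 + z(q(2)))² = (-496 + 11*((⅔)*2*(5 + 3*2)))² = (-496 + 11*((⅔)*2*(5 + 6)))² = (-496 + 11*((⅔)*2*11))² = (-496 + 11*(44/3))² = (-496 + 484/3)² = (-1004/3)² = 1008016/9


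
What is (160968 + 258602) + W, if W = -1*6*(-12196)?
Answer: 492746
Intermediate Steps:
W = 73176 (W = -6*(-12196) = 73176)
(160968 + 258602) + W = (160968 + 258602) + 73176 = 419570 + 73176 = 492746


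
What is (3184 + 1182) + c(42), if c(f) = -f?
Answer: 4324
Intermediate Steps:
(3184 + 1182) + c(42) = (3184 + 1182) - 1*42 = 4366 - 42 = 4324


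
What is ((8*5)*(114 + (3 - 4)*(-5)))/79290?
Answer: 476/7929 ≈ 0.060033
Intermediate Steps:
((8*5)*(114 + (3 - 4)*(-5)))/79290 = (40*(114 - 1*(-5)))*(1/79290) = (40*(114 + 5))*(1/79290) = (40*119)*(1/79290) = 4760*(1/79290) = 476/7929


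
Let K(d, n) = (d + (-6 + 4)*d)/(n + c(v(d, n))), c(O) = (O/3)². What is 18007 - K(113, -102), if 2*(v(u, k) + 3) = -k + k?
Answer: 1818594/101 ≈ 18006.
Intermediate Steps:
v(u, k) = -3 (v(u, k) = -3 + (-k + k)/2 = -3 + (½)*0 = -3 + 0 = -3)
c(O) = O²/9 (c(O) = (O*(⅓))² = (O/3)² = O²/9)
K(d, n) = -d/(1 + n) (K(d, n) = (d + (-6 + 4)*d)/(n + (⅑)*(-3)²) = (d - 2*d)/(n + (⅑)*9) = (-d)/(n + 1) = (-d)/(1 + n) = -d/(1 + n))
18007 - K(113, -102) = 18007 - (-1)*113/(1 - 102) = 18007 - (-1)*113/(-101) = 18007 - (-1)*113*(-1)/101 = 18007 - 1*113/101 = 18007 - 113/101 = 1818594/101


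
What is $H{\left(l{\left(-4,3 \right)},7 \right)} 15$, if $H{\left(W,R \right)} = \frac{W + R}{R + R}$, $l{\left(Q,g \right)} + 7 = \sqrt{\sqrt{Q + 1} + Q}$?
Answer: $\frac{15 \sqrt{-4 + i \sqrt{3}}}{14} \approx 0.45387 + 2.1904 i$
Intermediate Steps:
$l{\left(Q,g \right)} = -7 + \sqrt{Q + \sqrt{1 + Q}}$ ($l{\left(Q,g \right)} = -7 + \sqrt{\sqrt{Q + 1} + Q} = -7 + \sqrt{\sqrt{1 + Q} + Q} = -7 + \sqrt{Q + \sqrt{1 + Q}}$)
$H{\left(W,R \right)} = \frac{R + W}{2 R}$
$H{\left(l{\left(-4,3 \right)},7 \right)} 15 = \frac{7 - \left(7 - \sqrt{-4 + \sqrt{1 - 4}}\right)}{2 \cdot 7} \cdot 15 = \frac{1}{2} \cdot \frac{1}{7} \left(7 - \left(7 - \sqrt{-4 + \sqrt{-3}}\right)\right) 15 = \frac{1}{2} \cdot \frac{1}{7} \left(7 - \left(7 - \sqrt{-4 + i \sqrt{3}}\right)\right) 15 = \frac{1}{2} \cdot \frac{1}{7} \sqrt{-4 + i \sqrt{3}} \cdot 15 = \frac{\sqrt{-4 + i \sqrt{3}}}{14} \cdot 15 = \frac{15 \sqrt{-4 + i \sqrt{3}}}{14}$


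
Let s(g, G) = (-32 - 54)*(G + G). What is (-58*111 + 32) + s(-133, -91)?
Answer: 9246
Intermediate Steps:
s(g, G) = -172*G
(-58*111 + 32) + s(-133, -91) = (-58*111 + 32) - 172*(-91) = (-6438 + 32) + 15652 = -6406 + 15652 = 9246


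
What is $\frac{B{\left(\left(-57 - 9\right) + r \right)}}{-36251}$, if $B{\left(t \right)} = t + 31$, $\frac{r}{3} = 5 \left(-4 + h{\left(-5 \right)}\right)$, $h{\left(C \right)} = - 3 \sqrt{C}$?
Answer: $\frac{95}{36251} + \frac{45 i \sqrt{5}}{36251} \approx 0.0026206 + 0.0027757 i$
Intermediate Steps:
$r = -60 - 45 i \sqrt{5}$ ($r = 3 \cdot 5 \left(-4 - 3 \sqrt{-5}\right) = 3 \cdot 5 \left(-4 - 3 i \sqrt{5}\right) = 3 \left(-20 - 15 i \sqrt{5}\right) = -60 - 45 i \sqrt{5} \approx -60.0 - 100.62 i$)
$B{\left(t \right)} = 31 + t$
$\frac{B{\left(\left(-57 - 9\right) + r \right)}}{-36251} = \frac{31 - \left(126 + 45 i \sqrt{5}\right)}{-36251} = \left(31 - \left(126 + 45 i \sqrt{5}\right)\right) \left(- \frac{1}{36251}\right) = \left(-95 - 45 i \sqrt{5}\right) \left(- \frac{1}{36251}\right) = \frac{95}{36251} + \frac{45 i \sqrt{5}}{36251}$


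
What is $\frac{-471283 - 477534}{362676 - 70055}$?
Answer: $- \frac{948817}{292621} \approx -3.2425$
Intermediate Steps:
$\frac{-471283 - 477534}{362676 - 70055} = - \frac{948817}{292621}$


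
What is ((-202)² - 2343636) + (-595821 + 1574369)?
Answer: -1324284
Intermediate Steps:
((-202)² - 2343636) + (-595821 + 1574369) = (40804 - 2343636) + 978548 = -2302832 + 978548 = -1324284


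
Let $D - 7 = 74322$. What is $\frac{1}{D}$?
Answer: $\frac{1}{74329} \approx 1.3454 \cdot 10^{-5}$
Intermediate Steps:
$D = 74329$ ($D = 7 + 74322 = 74329$)
$\frac{1}{D} = \frac{1}{74329}$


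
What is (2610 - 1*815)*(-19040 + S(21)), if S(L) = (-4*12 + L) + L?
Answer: -34187570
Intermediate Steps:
S(L) = -48 + 2*L (S(L) = (-48 + L) + L = -48 + 2*L)
(2610 - 1*815)*(-19040 + S(21)) = (2610 - 1*815)*(-19040 + (-48 + 2*21)) = (2610 - 815)*(-19040 + (-48 + 42)) = 1795*(-19040 - 6) = 1795*(-19046) = -34187570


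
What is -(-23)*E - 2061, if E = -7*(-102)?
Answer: 14361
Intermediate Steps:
E = 714
-(-23)*E - 2061 = -(-23)*714 - 2061 = -1*(-16422) - 2061 = 16422 - 2061 = 14361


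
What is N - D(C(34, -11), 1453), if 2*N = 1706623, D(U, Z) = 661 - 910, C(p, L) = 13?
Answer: 1707121/2 ≈ 8.5356e+5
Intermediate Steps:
D(U, Z) = -249
N = 1706623/2 (N = (½)*1706623 = 1706623/2 ≈ 8.5331e+5)
N - D(C(34, -11), 1453) = 1706623/2 - 1*(-249) = 1706623/2 + 249 = 1707121/2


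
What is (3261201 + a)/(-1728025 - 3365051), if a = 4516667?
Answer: -1944467/1273269 ≈ -1.5271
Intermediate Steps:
(3261201 + a)/(-1728025 - 3365051) = (3261201 + 4516667)/(-1728025 - 3365051) = 7777868/(-5093076) = 7777868*(-1/5093076) = -1944467/1273269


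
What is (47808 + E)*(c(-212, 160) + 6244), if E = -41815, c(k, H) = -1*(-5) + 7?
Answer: 37492208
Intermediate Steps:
c(k, H) = 12 (c(k, H) = 5 + 7 = 12)
(47808 + E)*(c(-212, 160) + 6244) = (47808 - 41815)*(12 + 6244) = 5993*6256 = 37492208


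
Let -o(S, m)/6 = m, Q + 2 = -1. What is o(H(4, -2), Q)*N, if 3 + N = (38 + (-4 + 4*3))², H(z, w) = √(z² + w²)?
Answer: 38034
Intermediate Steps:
H(z, w) = √(w² + z²)
Q = -3 (Q = -2 - 1 = -3)
o(S, m) = -6*m
N = 2113 (N = -3 + (38 + (-4 + 4*3))² = -3 + (38 + (-4 + 12))² = -3 + (38 + 8)² = -3 + 46² = -3 + 2116 = 2113)
o(H(4, -2), Q)*N = -6*(-3)*2113 = 18*2113 = 38034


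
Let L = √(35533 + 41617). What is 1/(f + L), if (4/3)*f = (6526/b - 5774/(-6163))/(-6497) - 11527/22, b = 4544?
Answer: -6296326702578739867589594496/1238102485063659956879424301129 - 80112831261931899066859520*√3086/1238102485063659956879424301129 ≈ -0.0086800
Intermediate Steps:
f = -1572972813317277/4002819787648 (f = 3*((6526/4544 - 5774/(-6163))/(-6497) - 11527/22)/4 = 3*((6526*(1/4544) - 5774*(-1/6163))*(-1/6497) - 11527*1/22)/4 = 3*((3263/2272 + 5774/6163)*(-1/6497) - 11527/22)/4 = 3*((33228397/14002336)*(-1/6497) - 11527/22)/4 = 3*(-33228397/90973176992 - 11527/22)/4 = (¾)*(-524324271105759/1000704946912) = -1572972813317277/4002819787648 ≈ -392.97)
L = 5*√3086 (L = √77150 = 5*√3086 ≈ 277.76)
1/(f + L) = 1/(-1572972813317277/4002819787648 + 5*√3086)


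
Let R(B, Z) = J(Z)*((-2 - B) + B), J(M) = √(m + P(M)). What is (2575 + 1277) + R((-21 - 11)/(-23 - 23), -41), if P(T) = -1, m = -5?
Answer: 3852 - 2*I*√6 ≈ 3852.0 - 4.899*I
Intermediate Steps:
J(M) = I*√6 (J(M) = √(-5 - 1) = √(-6) = I*√6)
R(B, Z) = -2*I*√6 (R(B, Z) = (I*√6)*((-2 - B) + B) = (I*√6)*(-2) = -2*I*√6)
(2575 + 1277) + R((-21 - 11)/(-23 - 23), -41) = (2575 + 1277) - 2*I*√6 = 3852 - 2*I*√6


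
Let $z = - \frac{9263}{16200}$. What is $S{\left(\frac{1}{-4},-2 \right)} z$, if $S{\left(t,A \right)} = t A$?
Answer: $- \frac{9263}{32400} \approx -0.28589$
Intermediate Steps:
$z = - \frac{9263}{16200}$ ($z = \left(-9263\right) \frac{1}{16200} = - \frac{9263}{16200} \approx -0.57179$)
$S{\left(t,A \right)} = A t$
$S{\left(\frac{1}{-4},-2 \right)} z = - \frac{2}{-4} \left(- \frac{9263}{16200}\right) = \left(-2\right) \left(- \frac{1}{4}\right) \left(- \frac{9263}{16200}\right) = \frac{1}{2} \left(- \frac{9263}{16200}\right) = - \frac{9263}{32400}$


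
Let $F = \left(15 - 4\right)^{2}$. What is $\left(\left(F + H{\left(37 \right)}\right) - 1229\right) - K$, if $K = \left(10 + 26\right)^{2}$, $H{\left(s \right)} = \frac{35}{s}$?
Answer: $- \frac{88913}{37} \approx -2403.1$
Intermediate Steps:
$F = 121$ ($F = 11^{2} = 121$)
$K = 1296$ ($K = 36^{2} = 1296$)
$\left(\left(F + H{\left(37 \right)}\right) - 1229\right) - K = \left(\left(121 + \frac{35}{37}\right) - 1229\right) - 1296 = \left(\frac{4512}{37} - 1229\right) - 1296 = - \frac{40961}{37} - 1296 = - \frac{88913}{37}$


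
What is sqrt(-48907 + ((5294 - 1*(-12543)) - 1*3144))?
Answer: I*sqrt(34214) ≈ 184.97*I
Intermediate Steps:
sqrt(-48907 + ((5294 - 1*(-12543)) - 1*3144)) = sqrt(-48907 + ((5294 + 12543) - 3144)) = sqrt(-48907 + (17837 - 3144)) = sqrt(-48907 + 14693) = sqrt(-34214) = I*sqrt(34214)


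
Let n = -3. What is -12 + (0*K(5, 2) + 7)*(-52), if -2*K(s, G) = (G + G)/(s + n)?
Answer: -376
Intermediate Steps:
K(s, G) = -G/(-3 + s) (K(s, G) = -(G + G)/(2*(s - 3)) = -2*G/(2*(-3 + s)) = -G/(-3 + s))
-12 + (0*K(5, 2) + 7)*(-52) = -12 + (0*(-1*2/(-3 + 5)) + 7)*(-52) = -12 + (0*(-1*2/2) + 7)*(-52) = -12 + (0*(-1*2*½) + 7)*(-52) = -12 + (0*(-1) + 7)*(-52) = -12 + (0 + 7)*(-52) = -12 + 7*(-52) = -12 - 364 = -376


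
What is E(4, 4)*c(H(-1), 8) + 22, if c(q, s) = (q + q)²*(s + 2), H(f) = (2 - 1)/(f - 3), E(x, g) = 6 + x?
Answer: 47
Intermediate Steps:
H(f) = 1/(-3 + f)
c(q, s) = 4*q²*(2 + s) (c(q, s) = (2*q)²*(2 + s) = (4*q²)*(2 + s) = 4*q²*(2 + s))
E(4, 4)*c(H(-1), 8) + 22 = (6 + 4)*(4*(1/(-3 - 1))²*(2 + 8)) + 22 = 10*(4*(1/(-4))²*10) + 22 = 10*(4*(-¼)²*10) + 22 = 10*(4*(1/16)*10) + 22 = 10*(5/2) + 22 = 25 + 22 = 47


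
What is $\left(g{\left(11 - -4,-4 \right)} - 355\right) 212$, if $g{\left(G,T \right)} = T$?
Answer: $-76108$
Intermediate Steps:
$\left(g{\left(11 - -4,-4 \right)} - 355\right) 212 = \left(-4 - 355\right) 212 = \left(-359\right) 212 = -76108$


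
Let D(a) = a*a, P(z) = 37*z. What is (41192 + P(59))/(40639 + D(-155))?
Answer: 43375/64664 ≈ 0.67078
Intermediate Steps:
D(a) = a²
(41192 + P(59))/(40639 + D(-155)) = (41192 + 37*59)/(40639 + (-155)²) = (41192 + 2183)/(40639 + 24025) = 43375/64664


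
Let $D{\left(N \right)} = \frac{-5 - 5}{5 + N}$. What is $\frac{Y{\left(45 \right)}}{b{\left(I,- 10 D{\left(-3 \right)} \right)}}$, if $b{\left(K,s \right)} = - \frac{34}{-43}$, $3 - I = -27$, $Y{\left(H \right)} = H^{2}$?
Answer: $\frac{87075}{34} \approx 2561.0$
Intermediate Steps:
$D{\left(N \right)} = - \frac{10}{5 + N}$
$I = 30$ ($I = 3 - -27 = 3 + 27 = 30$)
$b{\left(K,s \right)} = \frac{34}{43}$ ($b{\left(K,s \right)} = \left(-34\right) \left(- \frac{1}{43}\right) = \frac{34}{43}$)
$\frac{Y{\left(45 \right)}}{b{\left(I,- 10 D{\left(-3 \right)} \right)}} = \frac{45^{2}}{\frac{34}{43}} = 2025 \cdot \frac{43}{34} = \frac{87075}{34}$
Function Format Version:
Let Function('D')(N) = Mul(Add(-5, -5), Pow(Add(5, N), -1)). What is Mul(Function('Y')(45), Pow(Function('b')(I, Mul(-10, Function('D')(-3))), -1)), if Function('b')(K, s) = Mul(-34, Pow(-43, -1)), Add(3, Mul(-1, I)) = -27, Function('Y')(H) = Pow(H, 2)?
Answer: Rational(87075, 34) ≈ 2561.0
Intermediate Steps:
Function('D')(N) = Mul(-10, Pow(Add(5, N), -1))
I = 30 (I = Add(3, Mul(-1, -27)) = Add(3, 27) = 30)
Function('b')(K, s) = Rational(34, 43) (Function('b')(K, s) = Mul(-34, Rational(-1, 43)) = Rational(34, 43))
Mul(Function('Y')(45), Pow(Function('b')(I, Mul(-10, Function('D')(-3))), -1)) = Mul(Pow(45, 2), Pow(Rational(34, 43), -1)) = Mul(2025, Rational(43, 34)) = Rational(87075, 34)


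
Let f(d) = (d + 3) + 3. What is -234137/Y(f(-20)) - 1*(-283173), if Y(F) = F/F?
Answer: 49036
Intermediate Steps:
f(d) = 6 + d (f(d) = (3 + d) + 3 = 6 + d)
Y(F) = 1
-234137/Y(f(-20)) - 1*(-283173) = -234137/1 - 1*(-283173) = -234137*1 + 283173 = -234137 + 283173 = 49036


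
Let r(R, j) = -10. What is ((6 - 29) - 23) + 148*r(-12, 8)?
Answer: -1526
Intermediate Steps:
((6 - 29) - 23) + 148*r(-12, 8) = ((6 - 29) - 23) + 148*(-10) = (-23 - 23) - 1480 = -46 - 1480 = -1526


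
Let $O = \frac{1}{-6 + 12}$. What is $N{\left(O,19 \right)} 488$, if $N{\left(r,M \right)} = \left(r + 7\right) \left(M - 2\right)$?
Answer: $\frac{178364}{3} \approx 59455.0$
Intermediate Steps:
$O = \frac{1}{6} \approx 0.16667$
$N{\left(r,M \right)} = \left(-2 + M\right) \left(7 + r\right)$ ($N{\left(r,M \right)} = \left(7 + r\right) \left(-2 + M\right) = \left(-2 + M\right) \left(7 + r\right)$)
$N{\left(O,19 \right)} 488 = \left(-14 - \frac{1}{3} + 7 \cdot 19 + 19 \cdot \frac{1}{6}\right) 488 = \left(-14 - \frac{1}{3} + 133 + \frac{19}{6}\right) 488 = \frac{731}{6} \cdot 488 = \frac{178364}{3}$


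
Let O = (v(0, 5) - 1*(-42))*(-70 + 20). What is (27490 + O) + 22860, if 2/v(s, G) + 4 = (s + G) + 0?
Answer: 48150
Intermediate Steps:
v(s, G) = 2/(-4 + G + s) (v(s, G) = 2/(-4 + ((s + G) + 0)) = 2/(-4 + ((G + s) + 0)) = 2/(-4 + (G + s)) = 2/(-4 + G + s))
O = -2200 (O = (2/(-4 + 5 + 0) - 1*(-42))*(-70 + 20) = (2/1 + 42)*(-50) = (2*1 + 42)*(-50) = (2 + 42)*(-50) = 44*(-50) = -2200)
(27490 + O) + 22860 = (27490 - 2200) + 22860 = 25290 + 22860 = 48150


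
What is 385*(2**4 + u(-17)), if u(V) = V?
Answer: -385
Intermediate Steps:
385*(2**4 + u(-17)) = 385*(2**4 - 17) = 385*(16 - 17) = 385*(-1) = -385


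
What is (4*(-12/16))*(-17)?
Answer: 51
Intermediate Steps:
(4*(-12/16))*(-17) = (4*(-12*1/16))*(-17) = (4*(-3/4))*(-17) = -3*(-17) = 51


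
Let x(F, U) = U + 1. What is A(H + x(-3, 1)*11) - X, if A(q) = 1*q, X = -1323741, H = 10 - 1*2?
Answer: 1323771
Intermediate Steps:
x(F, U) = 1 + U
H = 8 (H = 10 - 2 = 8)
A(q) = q
A(H + x(-3, 1)*11) - X = (8 + (1 + 1)*11) - 1*(-1323741) = (8 + 2*11) + 1323741 = (8 + 22) + 1323741 = 30 + 1323741 = 1323771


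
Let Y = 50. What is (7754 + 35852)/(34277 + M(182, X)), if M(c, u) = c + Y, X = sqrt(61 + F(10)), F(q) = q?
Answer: 43606/34509 ≈ 1.2636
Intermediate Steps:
X = sqrt(71) (X = sqrt(61 + 10) = sqrt(71) ≈ 8.4261)
M(c, u) = 50 + c (M(c, u) = c + 50 = 50 + c)
(7754 + 35852)/(34277 + M(182, X)) = (7754 + 35852)/(34277 + (50 + 182)) = 43606/(34277 + 232) = 43606/34509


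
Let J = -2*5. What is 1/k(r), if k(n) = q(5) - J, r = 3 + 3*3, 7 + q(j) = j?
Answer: ⅛ ≈ 0.12500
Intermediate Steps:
q(j) = -7 + j
r = 12 (r = 3 + 9 = 12)
J = -10
k(n) = 8 (k(n) = (-7 + 5) - 1*(-10) = -2 + 10 = 8)
1/k(r) = 1/8 = ⅛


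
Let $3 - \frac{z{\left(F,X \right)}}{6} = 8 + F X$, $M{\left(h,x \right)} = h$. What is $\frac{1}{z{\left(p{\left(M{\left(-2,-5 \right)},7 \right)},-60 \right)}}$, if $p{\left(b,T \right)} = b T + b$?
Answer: $- \frac{1}{5790} \approx -0.00017271$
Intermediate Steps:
$p{\left(b,T \right)} = b + T b$ ($p{\left(b,T \right)} = T b + b = b + T b$)
$z{\left(F,X \right)} = -30 - 6 F X$ ($z{\left(F,X \right)} = 18 - 6 \left(8 + F X\right) = 18 - \left(48 + 6 F X\right) = -30 - 6 F X$)
$\frac{1}{z{\left(p{\left(M{\left(-2,-5 \right)},7 \right)},-60 \right)}} = \frac{1}{-30 - 6 \left(- 2 \left(1 + 7\right)\right) \left(-60\right)} = \frac{1}{-30 - 6 \left(\left(-2\right) 8\right) \left(-60\right)} = \frac{1}{-30 - \left(-96\right) \left(-60\right)} = \frac{1}{-30 - 5760} = \frac{1}{-5790} = - \frac{1}{5790}$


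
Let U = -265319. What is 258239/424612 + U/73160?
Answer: -23441216497/7766153480 ≈ -3.0184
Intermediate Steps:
258239/424612 + U/73160 = 258239/424612 - 265319/73160 = -23441216497/7766153480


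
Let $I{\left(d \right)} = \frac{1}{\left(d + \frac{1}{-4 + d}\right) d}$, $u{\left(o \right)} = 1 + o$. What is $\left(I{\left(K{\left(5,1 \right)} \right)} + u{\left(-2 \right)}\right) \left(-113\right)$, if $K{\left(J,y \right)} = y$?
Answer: $- \frac{113}{2} \approx -56.5$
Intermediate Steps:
$I{\left(d \right)} = \frac{1}{d \left(d + \frac{1}{-4 + d}\right)}$
$\left(I{\left(K{\left(5,1 \right)} \right)} + u{\left(-2 \right)}\right) \left(-113\right) = \left(\frac{-4 + 1}{1 \left(1 + 1^{2} - 4\right)} + \left(1 - 2\right)\right) \left(-113\right) = \left(1 \frac{1}{1 + 1 - 4} \left(-3\right) - 1\right) \left(-113\right) = \left(1 \frac{1}{-2} \left(-3\right) - 1\right) \left(-113\right) = \left(1 \left(- \frac{1}{2}\right) \left(-3\right) - 1\right) \left(-113\right) = \left(\frac{3}{2} - 1\right) \left(-113\right) = \frac{1}{2} \left(-113\right) = - \frac{113}{2}$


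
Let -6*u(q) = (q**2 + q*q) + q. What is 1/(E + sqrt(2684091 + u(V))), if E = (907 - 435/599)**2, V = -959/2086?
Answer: 586865629043451083041/482009709668169623684896217 - 19181985482549*sqrt(14897376107)/964019419336339247369792434 ≈ 1.2151e-6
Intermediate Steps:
V = -137/298 (V = -959*1/2086 = -137/298 ≈ -0.45973)
u(q) = -q**2/3 - q/6 (u(q) = -((q**2 + q*q) + q)/6 = -((q**2 + q**2) + q)/6 = -(2*q**2 + q)/6 = -(q + 2*q**2)/6 = -q**2/3 - q/6)
E = 294694808164/358801 (E = (907 - 435*1/599)**2 = (907 - 435/599)**2 = (542858/599)**2 = 294694808164/358801 ≈ 8.2133e+5)
1/(E + sqrt(2684091 + u(V))) = 1/(294694808164/358801 + sqrt(2684091 - 1/6*(-137/298)*(1 + 2*(-137/298)))) = 1/(294694808164/358801 + sqrt(2684091 - 1/6*(-137/298)*(1 - 137/149))) = 1/(294694808164/358801 + sqrt(2684091 - 1/6*(-137/298)*12/149)) = 1/(294694808164/358801 + sqrt(2684091 + 137/22201)) = 1/(294694808164/358801 + sqrt(59589504428/22201)) = 1/(294694808164/358801 + 2*sqrt(14897376107)/149)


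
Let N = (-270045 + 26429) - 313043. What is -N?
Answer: 556659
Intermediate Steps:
N = -556659 (N = -243616 - 313043 = -556659)
-N = -1*(-556659) = 556659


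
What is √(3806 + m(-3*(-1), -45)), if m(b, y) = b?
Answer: √3809 ≈ 61.717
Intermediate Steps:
√(3806 + m(-3*(-1), -45)) = √(3806 - 3*(-1)) = √(3806 + 3) = √3809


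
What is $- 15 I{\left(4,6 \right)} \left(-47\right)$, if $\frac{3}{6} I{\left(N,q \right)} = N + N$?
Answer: $11280$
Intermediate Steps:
$I{\left(N,q \right)} = 4 N$ ($I{\left(N,q \right)} = 2 \left(N + N\right) = 2 \cdot 2 N = 4 N$)
$- 15 I{\left(4,6 \right)} \left(-47\right) = - 15 \cdot 4 \cdot 4 \left(-47\right) = \left(-15\right) 16 \left(-47\right) = \left(-240\right) \left(-47\right) = 11280$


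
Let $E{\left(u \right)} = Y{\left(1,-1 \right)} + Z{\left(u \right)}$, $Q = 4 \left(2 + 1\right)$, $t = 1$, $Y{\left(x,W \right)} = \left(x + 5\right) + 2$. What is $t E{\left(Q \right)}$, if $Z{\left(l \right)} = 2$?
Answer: $10$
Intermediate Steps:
$Y{\left(x,W \right)} = 7 + x$ ($Y{\left(x,W \right)} = \left(5 + x\right) + 2 = 7 + x$)
$Q = 12$ ($Q = 4 \cdot 3 = 12$)
$E{\left(u \right)} = 10$ ($E{\left(u \right)} = \left(7 + 1\right) + 2 = 8 + 2 = 10$)
$t E{\left(Q \right)} = 1 \cdot 10 = 10$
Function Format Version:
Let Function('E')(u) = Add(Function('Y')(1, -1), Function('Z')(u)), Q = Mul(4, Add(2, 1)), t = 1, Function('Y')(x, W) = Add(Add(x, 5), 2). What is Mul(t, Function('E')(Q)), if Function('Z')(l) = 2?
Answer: 10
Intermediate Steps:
Function('Y')(x, W) = Add(7, x) (Function('Y')(x, W) = Add(Add(5, x), 2) = Add(7, x))
Q = 12 (Q = Mul(4, 3) = 12)
Function('E')(u) = 10 (Function('E')(u) = Add(Add(7, 1), 2) = Add(8, 2) = 10)
Mul(t, Function('E')(Q)) = Mul(1, 10) = 10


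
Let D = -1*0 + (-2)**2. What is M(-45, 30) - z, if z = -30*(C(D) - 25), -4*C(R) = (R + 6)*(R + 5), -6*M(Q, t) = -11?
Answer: -8539/6 ≈ -1423.2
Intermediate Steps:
M(Q, t) = 11/6 (M(Q, t) = -1/6*(-11) = 11/6)
D = 4 (D = 0 + 4 = 4)
C(R) = -(5 + R)*(6 + R)/4 (C(R) = -(R + 6)*(R + 5)/4 = -(6 + R)*(5 + R)/4 = -(5 + R)*(6 + R)/4)
z = 1425 (z = -30*((-15/2 - 11/4*4 - 1/4*4**2) - 25) = -30*((-15/2 - 11 - 1/4*16) - 25) = -30*((-15/2 - 11 - 4) - 25) = -30*(-45/2 - 25) = -30*(-95/2) = 1425)
M(-45, 30) - z = 11/6 - 1*1425 = 11/6 - 1425 = -8539/6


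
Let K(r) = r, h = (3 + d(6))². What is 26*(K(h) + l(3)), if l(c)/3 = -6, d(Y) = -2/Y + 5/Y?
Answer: -299/2 ≈ -149.50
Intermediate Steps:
d(Y) = 3/Y
h = 49/4 (h = (3 + 3/6)² = (3 + 3*(⅙))² = (3 + ½)² = (7/2)² = 49/4 ≈ 12.250)
l(c) = -18 (l(c) = 3*(-6) = -18)
26*(K(h) + l(3)) = 26*(49/4 - 18) = 26*(-23/4) = -299/2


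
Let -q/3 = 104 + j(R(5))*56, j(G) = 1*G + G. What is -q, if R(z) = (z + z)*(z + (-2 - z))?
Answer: -6408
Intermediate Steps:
R(z) = -4*z (R(z) = (2*z)*(-2) = -4*z)
j(G) = 2*G (j(G) = G + G = 2*G)
q = 6408 (q = -3*(104 + (2*(-4*5))*56) = -3*(104 + (2*(-20))*56) = -3*(104 - 40*56) = -3*(104 - 2240) = -3*(-2136) = 6408)
-q = -1*6408 = -6408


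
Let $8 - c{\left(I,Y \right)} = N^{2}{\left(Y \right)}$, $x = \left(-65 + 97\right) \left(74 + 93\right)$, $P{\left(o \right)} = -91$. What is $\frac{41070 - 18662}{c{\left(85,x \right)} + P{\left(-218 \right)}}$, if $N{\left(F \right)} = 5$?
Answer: $- \frac{5602}{27} \approx -207.48$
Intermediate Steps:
$x = 5344$ ($x = 32 \cdot 167 = 5344$)
$c{\left(I,Y \right)} = -17$ ($c{\left(I,Y \right)} = 8 - 5^{2} = 8 - 25 = -17$)
$\frac{41070 - 18662}{c{\left(85,x \right)} + P{\left(-218 \right)}} = \frac{41070 - 18662}{-17 - 91} = \frac{22408}{-108} = 22408 \left(- \frac{1}{108}\right) = - \frac{5602}{27}$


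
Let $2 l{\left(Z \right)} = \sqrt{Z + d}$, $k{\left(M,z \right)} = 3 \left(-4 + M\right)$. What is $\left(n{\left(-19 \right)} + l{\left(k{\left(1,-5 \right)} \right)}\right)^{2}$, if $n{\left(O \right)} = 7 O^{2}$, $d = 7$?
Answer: $\frac{\left(5054 + i \sqrt{2}\right)^{2}}{4} \approx 6.3857 \cdot 10^{6} + 3573.7 i$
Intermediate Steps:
$k{\left(M,z \right)} = -12 + 3 M$
$l{\left(Z \right)} = \frac{\sqrt{7 + Z}}{2}$ ($l{\left(Z \right)} = \frac{\sqrt{Z + 7}}{2} = \frac{\sqrt{7 + Z}}{2}$)
$\left(n{\left(-19 \right)} + l{\left(k{\left(1,-5 \right)} \right)}\right)^{2} = \left(7 \left(-19\right)^{2} + \frac{\sqrt{7 + \left(-12 + 3 \cdot 1\right)}}{2}\right)^{2} = \left(7 \cdot 361 + \frac{\sqrt{7 + \left(-12 + 3\right)}}{2}\right)^{2} = \left(2527 + \frac{\sqrt{7 - 9}}{2}\right)^{2} = \left(2527 + \frac{\sqrt{-2}}{2}\right)^{2} = \left(2527 + \frac{i \sqrt{2}}{2}\right)^{2}$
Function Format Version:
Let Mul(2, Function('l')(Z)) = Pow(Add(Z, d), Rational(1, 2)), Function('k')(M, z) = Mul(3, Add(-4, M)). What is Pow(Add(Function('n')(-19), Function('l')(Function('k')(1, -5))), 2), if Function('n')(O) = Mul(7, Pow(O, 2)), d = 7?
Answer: Mul(Rational(1, 4), Pow(Add(5054, Mul(I, Pow(2, Rational(1, 2)))), 2)) ≈ Add(6.3857e+6, Mul(3573.7, I))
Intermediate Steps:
Function('k')(M, z) = Add(-12, Mul(3, M))
Function('l')(Z) = Mul(Rational(1, 2), Pow(Add(7, Z), Rational(1, 2))) (Function('l')(Z) = Mul(Rational(1, 2), Pow(Add(Z, 7), Rational(1, 2))) = Mul(Rational(1, 2), Pow(Add(7, Z), Rational(1, 2))))
Pow(Add(Function('n')(-19), Function('l')(Function('k')(1, -5))), 2) = Pow(Add(Mul(7, Pow(-19, 2)), Mul(Rational(1, 2), Pow(Add(7, Add(-12, Mul(3, 1))), Rational(1, 2)))), 2) = Pow(Add(Mul(7, 361), Mul(Rational(1, 2), Pow(Add(7, Add(-12, 3)), Rational(1, 2)))), 2) = Pow(Add(2527, Mul(Rational(1, 2), Pow(Add(7, -9), Rational(1, 2)))), 2) = Pow(Add(2527, Mul(Rational(1, 2), Pow(-2, Rational(1, 2)))), 2) = Pow(Add(2527, Mul(Rational(1, 2), Mul(I, Pow(2, Rational(1, 2))))), 2) = Pow(Add(2527, Mul(Rational(1, 2), I, Pow(2, Rational(1, 2)))), 2)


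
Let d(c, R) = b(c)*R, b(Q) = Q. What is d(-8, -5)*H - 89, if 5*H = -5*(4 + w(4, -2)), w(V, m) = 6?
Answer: -489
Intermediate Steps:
H = -10 (H = (-5*(4 + 6))/5 = (-5*10)/5 = (⅕)*(-50) = -10)
d(c, R) = R*c (d(c, R) = c*R = R*c)
d(-8, -5)*H - 89 = -5*(-8)*(-10) - 89 = 40*(-10) - 89 = -400 - 89 = -489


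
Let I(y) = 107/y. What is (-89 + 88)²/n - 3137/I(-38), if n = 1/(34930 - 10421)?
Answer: 2741669/107 ≈ 25623.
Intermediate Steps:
n = 1/24509 ≈ 4.0801e-5
(-89 + 88)²/n - 3137/I(-38) = (-89 + 88)²/(1/24509) - 3137/(107/(-38)) = (-1)²*24509 - 3137/(107*(-1/38)) = 1*24509 - 3137/(-107/38) = 24509 - 3137*(-38/107) = 24509 + 119206/107 = 2741669/107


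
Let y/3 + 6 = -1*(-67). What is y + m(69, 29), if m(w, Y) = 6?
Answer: 189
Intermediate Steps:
y = 183 (y = -18 + 3*(-1*(-67)) = -18 + 3*67 = -18 + 201 = 183)
y + m(69, 29) = 183 + 6 = 189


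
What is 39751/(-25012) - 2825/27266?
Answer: -577254833/340988596 ≈ -1.6929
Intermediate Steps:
39751/(-25012) - 2825/27266 = 39751*(-1/25012) - 2825*1/27266 = -39751/25012 - 2825/27266 = -577254833/340988596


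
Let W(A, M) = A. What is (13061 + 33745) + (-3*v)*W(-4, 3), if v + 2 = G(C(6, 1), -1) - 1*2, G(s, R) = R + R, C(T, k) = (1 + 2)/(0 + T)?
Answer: 46734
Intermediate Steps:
C(T, k) = 3/T
G(s, R) = 2*R
v = -6 (v = -2 + (2*(-1) - 1*2) = -2 + (-2 - 2) = -2 - 4 = -6)
(13061 + 33745) + (-3*v)*W(-4, 3) = (13061 + 33745) - 3*(-6)*(-4) = 46806 + 18*(-4) = 46806 - 72 = 46734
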